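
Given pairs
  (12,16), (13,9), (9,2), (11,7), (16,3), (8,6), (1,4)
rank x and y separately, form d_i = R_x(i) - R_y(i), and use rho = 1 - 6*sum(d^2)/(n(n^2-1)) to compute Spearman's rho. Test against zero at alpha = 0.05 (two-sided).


Step 1: Rank x and y separately (midranks; no ties here).
rank(x): 12->5, 13->6, 9->3, 11->4, 16->7, 8->2, 1->1
rank(y): 16->7, 9->6, 2->1, 7->5, 3->2, 6->4, 4->3
Step 2: d_i = R_x(i) - R_y(i); compute d_i^2.
  (5-7)^2=4, (6-6)^2=0, (3-1)^2=4, (4-5)^2=1, (7-2)^2=25, (2-4)^2=4, (1-3)^2=4
sum(d^2) = 42.
Step 3: rho = 1 - 6*42 / (7*(7^2 - 1)) = 1 - 252/336 = 0.250000.
Step 4: Under H0, t = rho * sqrt((n-2)/(1-rho^2)) = 0.5774 ~ t(5).
Step 5: Two-sided p-value from the t-distribution with 5 df = 0.588724.
Step 6: alpha = 0.05. fail to reject H0.

rho = 0.2500, p = 0.588724, fail to reject H0 at alpha = 0.05.


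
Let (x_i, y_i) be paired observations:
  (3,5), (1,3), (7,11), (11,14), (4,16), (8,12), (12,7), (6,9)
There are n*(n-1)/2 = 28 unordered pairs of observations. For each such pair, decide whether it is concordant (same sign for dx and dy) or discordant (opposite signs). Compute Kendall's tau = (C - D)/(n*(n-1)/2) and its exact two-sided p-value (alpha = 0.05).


Step 1: Enumerate the 28 unordered pairs (i,j) with i<j and classify each by sign(x_j-x_i) * sign(y_j-y_i).
  (1,2):dx=-2,dy=-2->C; (1,3):dx=+4,dy=+6->C; (1,4):dx=+8,dy=+9->C; (1,5):dx=+1,dy=+11->C
  (1,6):dx=+5,dy=+7->C; (1,7):dx=+9,dy=+2->C; (1,8):dx=+3,dy=+4->C; (2,3):dx=+6,dy=+8->C
  (2,4):dx=+10,dy=+11->C; (2,5):dx=+3,dy=+13->C; (2,6):dx=+7,dy=+9->C; (2,7):dx=+11,dy=+4->C
  (2,8):dx=+5,dy=+6->C; (3,4):dx=+4,dy=+3->C; (3,5):dx=-3,dy=+5->D; (3,6):dx=+1,dy=+1->C
  (3,7):dx=+5,dy=-4->D; (3,8):dx=-1,dy=-2->C; (4,5):dx=-7,dy=+2->D; (4,6):dx=-3,dy=-2->C
  (4,7):dx=+1,dy=-7->D; (4,8):dx=-5,dy=-5->C; (5,6):dx=+4,dy=-4->D; (5,7):dx=+8,dy=-9->D
  (5,8):dx=+2,dy=-7->D; (6,7):dx=+4,dy=-5->D; (6,8):dx=-2,dy=-3->C; (7,8):dx=-6,dy=+2->D
Step 2: C = 19, D = 9, total pairs = 28.
Step 3: tau = (C - D)/(n(n-1)/2) = (19 - 9)/28 = 0.357143.
Step 4: Exact two-sided p-value (enumerate n! = 40320 permutations of y under H0): p = 0.275099.
Step 5: alpha = 0.05. fail to reject H0.

tau_b = 0.3571 (C=19, D=9), p = 0.275099, fail to reject H0.


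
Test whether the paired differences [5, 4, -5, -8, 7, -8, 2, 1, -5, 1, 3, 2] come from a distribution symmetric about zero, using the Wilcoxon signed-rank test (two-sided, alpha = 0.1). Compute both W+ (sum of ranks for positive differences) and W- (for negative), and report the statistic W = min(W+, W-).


Step 1: Drop any zero differences (none here) and take |d_i|.
|d| = [5, 4, 5, 8, 7, 8, 2, 1, 5, 1, 3, 2]
Step 2: Midrank |d_i| (ties get averaged ranks).
ranks: |5|->8, |4|->6, |5|->8, |8|->11.5, |7|->10, |8|->11.5, |2|->3.5, |1|->1.5, |5|->8, |1|->1.5, |3|->5, |2|->3.5
Step 3: Attach original signs; sum ranks with positive sign and with negative sign.
W+ = 8 + 6 + 10 + 3.5 + 1.5 + 1.5 + 5 + 3.5 = 39
W- = 8 + 11.5 + 11.5 + 8 = 39
(Check: W+ + W- = 78 should equal n(n+1)/2 = 78.)
Step 4: Test statistic W = min(W+, W-) = 39.
Step 5: Ties in |d|, so use the tie-corrected normal approximation.
        E[W] = n(n+1)/4 = 12*13/4 = 39.
        Tie groups: |d|=1 (t=2), |d|=2 (t=2), |d|=5 (t=3), |d|=8 (t=2); sum(t^3 - t) = 42.
        Var[W] = n(n+1)(2n+1)/24 - sum(t^3-t)/48 = 3900/24 - 42/48 = 161.625.
        z = (W - E[W]) / sqrt(Var[W]) = (39 - 39) / 12.7132 = 0.0000.
        Two-sided p = 2*Phi(z) = 1.000000.
Step 6: alpha = 0.1. fail to reject H0.

W+ = 39, W- = 39, W = min = 39, p = 1.000000, fail to reject H0.


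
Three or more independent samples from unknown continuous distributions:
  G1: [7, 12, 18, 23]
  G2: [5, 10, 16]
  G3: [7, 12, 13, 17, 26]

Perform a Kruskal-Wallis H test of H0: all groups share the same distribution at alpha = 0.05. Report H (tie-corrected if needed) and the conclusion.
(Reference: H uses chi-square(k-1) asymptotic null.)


Step 1: Combine all N = 12 observations and assign midranks.
sorted (value, group, rank): (5,G2,1), (7,G1,2.5), (7,G3,2.5), (10,G2,4), (12,G1,5.5), (12,G3,5.5), (13,G3,7), (16,G2,8), (17,G3,9), (18,G1,10), (23,G1,11), (26,G3,12)
Step 2: Sum ranks within each group.
R_1 = 29 (n_1 = 4)
R_2 = 13 (n_2 = 3)
R_3 = 36 (n_3 = 5)
Step 3: H = 12/(N(N+1)) * sum(R_i^2/n_i) - 3(N+1)
     = 12/(12*13) * (29^2/4 + 13^2/3 + 36^2/5) - 3*13
     = 0.076923 * 525.783 - 39
     = 1.444872.
Step 4: Ties present; correction factor C = 1 - 12/(12^3 - 12) = 0.993007. Corrected H = 1.444872 / 0.993007 = 1.455047.
Step 5: Under H0, H ~ chi^2(2); p-value = 0.483104.
Step 6: alpha = 0.05. fail to reject H0.

H = 1.4550, df = 2, p = 0.483104, fail to reject H0.


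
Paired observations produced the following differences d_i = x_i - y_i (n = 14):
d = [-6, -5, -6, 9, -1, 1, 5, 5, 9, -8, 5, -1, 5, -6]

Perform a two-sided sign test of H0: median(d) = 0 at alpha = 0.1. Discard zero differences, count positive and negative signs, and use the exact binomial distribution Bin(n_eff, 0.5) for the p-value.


Step 1: Discard zero differences. Original n = 14; n_eff = number of nonzero differences = 14.
Nonzero differences (with sign): -6, -5, -6, +9, -1, +1, +5, +5, +9, -8, +5, -1, +5, -6
Step 2: Count signs: positive = 7, negative = 7.
Step 3: Under H0: P(positive) = 0.5, so the number of positives S ~ Bin(14, 0.5).
Step 4: Two-sided exact p-value = sum of Bin(14,0.5) probabilities at or below the observed probability = 1.000000.
Step 5: alpha = 0.1. fail to reject H0.

n_eff = 14, pos = 7, neg = 7, p = 1.000000, fail to reject H0.


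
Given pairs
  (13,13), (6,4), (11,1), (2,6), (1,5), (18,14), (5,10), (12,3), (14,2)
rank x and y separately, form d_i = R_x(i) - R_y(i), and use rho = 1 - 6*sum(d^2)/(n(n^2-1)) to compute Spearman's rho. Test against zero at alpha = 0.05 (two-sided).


Step 1: Rank x and y separately (midranks; no ties here).
rank(x): 13->7, 6->4, 11->5, 2->2, 1->1, 18->9, 5->3, 12->6, 14->8
rank(y): 13->8, 4->4, 1->1, 6->6, 5->5, 14->9, 10->7, 3->3, 2->2
Step 2: d_i = R_x(i) - R_y(i); compute d_i^2.
  (7-8)^2=1, (4-4)^2=0, (5-1)^2=16, (2-6)^2=16, (1-5)^2=16, (9-9)^2=0, (3-7)^2=16, (6-3)^2=9, (8-2)^2=36
sum(d^2) = 110.
Step 3: rho = 1 - 6*110 / (9*(9^2 - 1)) = 1 - 660/720 = 0.083333.
Step 4: Under H0, t = rho * sqrt((n-2)/(1-rho^2)) = 0.2212 ~ t(7).
Step 5: Two-sided p-value from the t-distribution with 7 df = 0.831214.
Step 6: alpha = 0.05. fail to reject H0.

rho = 0.0833, p = 0.831214, fail to reject H0 at alpha = 0.05.


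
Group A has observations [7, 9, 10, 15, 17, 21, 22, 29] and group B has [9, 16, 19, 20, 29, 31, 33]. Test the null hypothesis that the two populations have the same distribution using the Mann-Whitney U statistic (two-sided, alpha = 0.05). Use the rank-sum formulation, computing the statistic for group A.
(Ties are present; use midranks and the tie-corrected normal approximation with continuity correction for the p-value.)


Step 1: Combine and sort all 15 observations; assign midranks.
sorted (value, group): (7,X), (9,X), (9,Y), (10,X), (15,X), (16,Y), (17,X), (19,Y), (20,Y), (21,X), (22,X), (29,X), (29,Y), (31,Y), (33,Y)
ranks: 7->1, 9->2.5, 9->2.5, 10->4, 15->5, 16->6, 17->7, 19->8, 20->9, 21->10, 22->11, 29->12.5, 29->12.5, 31->14, 33->15
Step 2: Rank sum for X: R1 = 1 + 2.5 + 4 + 5 + 7 + 10 + 11 + 12.5 = 53.
Step 3: U_X = R1 - n1(n1+1)/2 = 53 - 8*9/2 = 53 - 36 = 17.
       U_Y = n1*n2 - U_X = 56 - 17 = 39.
Step 4: Ties are present, so use the tie-corrected normal approximation (with continuity correction) for the p-value.
Step 5: p-value = 0.223485; compare to alpha = 0.05. fail to reject H0.

U_X = 17, p = 0.223485, fail to reject H0 at alpha = 0.05.


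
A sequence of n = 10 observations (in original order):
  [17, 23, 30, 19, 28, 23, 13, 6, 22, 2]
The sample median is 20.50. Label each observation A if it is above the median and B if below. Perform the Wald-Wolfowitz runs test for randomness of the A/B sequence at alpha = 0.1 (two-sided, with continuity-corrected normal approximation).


Step 1: Compute median = 20.50; label A = above, B = below.
Labels in order: BAABAABBAB  (n_A = 5, n_B = 5)
Step 2: Count runs R = 7.
Step 3: Under H0 (random ordering), E[R] = 2*n_A*n_B/(n_A+n_B) + 1 = 2*5*5/10 + 1 = 6.0000.
        Var[R] = 2*n_A*n_B*(2*n_A*n_B - n_A - n_B) / ((n_A+n_B)^2 * (n_A+n_B-1)) = 2000/900 = 2.2222.
        SD[R] = 1.4907.
Step 4: Continuity-corrected z = (R - 0.5 - E[R]) / SD[R] = (7 - 0.5 - 6.0000) / 1.4907 = 0.3354.
Step 5: Two-sided p-value via normal approximation = 2*(1 - Phi(|z|)) = 0.737316.
Step 6: alpha = 0.1. fail to reject H0.

R = 7, z = 0.3354, p = 0.737316, fail to reject H0.


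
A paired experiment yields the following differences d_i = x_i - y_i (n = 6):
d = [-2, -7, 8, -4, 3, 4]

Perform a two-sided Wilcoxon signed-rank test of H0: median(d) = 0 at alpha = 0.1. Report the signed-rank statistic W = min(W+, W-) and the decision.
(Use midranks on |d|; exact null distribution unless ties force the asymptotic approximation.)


Step 1: Drop any zero differences (none here) and take |d_i|.
|d| = [2, 7, 8, 4, 3, 4]
Step 2: Midrank |d_i| (ties get averaged ranks).
ranks: |2|->1, |7|->5, |8|->6, |4|->3.5, |3|->2, |4|->3.5
Step 3: Attach original signs; sum ranks with positive sign and with negative sign.
W+ = 6 + 2 + 3.5 = 11.5
W- = 1 + 5 + 3.5 = 9.5
(Check: W+ + W- = 21 should equal n(n+1)/2 = 21.)
Step 4: Test statistic W = min(W+, W-) = 9.5.
Step 5: Ties in |d|, so use the tie-corrected normal approximation.
        E[W] = n(n+1)/4 = 6*7/4 = 10.5.
        Tie groups: |d|=4 (t=2); sum(t^3 - t) = 6.
        Var[W] = n(n+1)(2n+1)/24 - sum(t^3-t)/48 = 546/24 - 6/48 = 22.625.
        z = (W - E[W]) / sqrt(Var[W]) = (9.5 - 10.5) / 4.7566 = -0.2102.
        Two-sided p = 2*Phi(z) = 0.833484.
Step 6: alpha = 0.1. fail to reject H0.

W+ = 11.5, W- = 9.5, W = min = 9.5, p = 0.833484, fail to reject H0.


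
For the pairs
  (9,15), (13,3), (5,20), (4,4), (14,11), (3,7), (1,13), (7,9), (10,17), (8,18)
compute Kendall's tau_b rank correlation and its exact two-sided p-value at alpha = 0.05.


Step 1: Enumerate the 45 unordered pairs (i,j) with i<j and classify each by sign(x_j-x_i) * sign(y_j-y_i).
  (1,2):dx=+4,dy=-12->D; (1,3):dx=-4,dy=+5->D; (1,4):dx=-5,dy=-11->C; (1,5):dx=+5,dy=-4->D
  (1,6):dx=-6,dy=-8->C; (1,7):dx=-8,dy=-2->C; (1,8):dx=-2,dy=-6->C; (1,9):dx=+1,dy=+2->C
  (1,10):dx=-1,dy=+3->D; (2,3):dx=-8,dy=+17->D; (2,4):dx=-9,dy=+1->D; (2,5):dx=+1,dy=+8->C
  (2,6):dx=-10,dy=+4->D; (2,7):dx=-12,dy=+10->D; (2,8):dx=-6,dy=+6->D; (2,9):dx=-3,dy=+14->D
  (2,10):dx=-5,dy=+15->D; (3,4):dx=-1,dy=-16->C; (3,5):dx=+9,dy=-9->D; (3,6):dx=-2,dy=-13->C
  (3,7):dx=-4,dy=-7->C; (3,8):dx=+2,dy=-11->D; (3,9):dx=+5,dy=-3->D; (3,10):dx=+3,dy=-2->D
  (4,5):dx=+10,dy=+7->C; (4,6):dx=-1,dy=+3->D; (4,7):dx=-3,dy=+9->D; (4,8):dx=+3,dy=+5->C
  (4,9):dx=+6,dy=+13->C; (4,10):dx=+4,dy=+14->C; (5,6):dx=-11,dy=-4->C; (5,7):dx=-13,dy=+2->D
  (5,8):dx=-7,dy=-2->C; (5,9):dx=-4,dy=+6->D; (5,10):dx=-6,dy=+7->D; (6,7):dx=-2,dy=+6->D
  (6,8):dx=+4,dy=+2->C; (6,9):dx=+7,dy=+10->C; (6,10):dx=+5,dy=+11->C; (7,8):dx=+6,dy=-4->D
  (7,9):dx=+9,dy=+4->C; (7,10):dx=+7,dy=+5->C; (8,9):dx=+3,dy=+8->C; (8,10):dx=+1,dy=+9->C
  (9,10):dx=-2,dy=+1->D
Step 2: C = 22, D = 23, total pairs = 45.
Step 3: tau = (C - D)/(n(n-1)/2) = (22 - 23)/45 = -0.022222.
Step 4: Exact two-sided p-value (enumerate n! = 3628800 permutations of y under H0): p = 1.000000.
Step 5: alpha = 0.05. fail to reject H0.

tau_b = -0.0222 (C=22, D=23), p = 1.000000, fail to reject H0.


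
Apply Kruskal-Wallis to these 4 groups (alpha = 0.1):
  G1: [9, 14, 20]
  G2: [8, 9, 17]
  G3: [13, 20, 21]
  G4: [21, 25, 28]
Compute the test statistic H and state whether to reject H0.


Step 1: Combine all N = 12 observations and assign midranks.
sorted (value, group, rank): (8,G2,1), (9,G1,2.5), (9,G2,2.5), (13,G3,4), (14,G1,5), (17,G2,6), (20,G1,7.5), (20,G3,7.5), (21,G3,9.5), (21,G4,9.5), (25,G4,11), (28,G4,12)
Step 2: Sum ranks within each group.
R_1 = 15 (n_1 = 3)
R_2 = 9.5 (n_2 = 3)
R_3 = 21 (n_3 = 3)
R_4 = 32.5 (n_4 = 3)
Step 3: H = 12/(N(N+1)) * sum(R_i^2/n_i) - 3(N+1)
     = 12/(12*13) * (15^2/3 + 9.5^2/3 + 21^2/3 + 32.5^2/3) - 3*13
     = 0.076923 * 604.167 - 39
     = 7.474359.
Step 4: Ties present; correction factor C = 1 - 18/(12^3 - 12) = 0.989510. Corrected H = 7.474359 / 0.989510 = 7.553592.
Step 5: Under H0, H ~ chi^2(3); p-value = 0.056197.
Step 6: alpha = 0.1. reject H0.

H = 7.5536, df = 3, p = 0.056197, reject H0.


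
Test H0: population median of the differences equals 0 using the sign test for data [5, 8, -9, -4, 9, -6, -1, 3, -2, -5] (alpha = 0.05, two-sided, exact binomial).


Step 1: Discard zero differences. Original n = 10; n_eff = number of nonzero differences = 10.
Nonzero differences (with sign): +5, +8, -9, -4, +9, -6, -1, +3, -2, -5
Step 2: Count signs: positive = 4, negative = 6.
Step 3: Under H0: P(positive) = 0.5, so the number of positives S ~ Bin(10, 0.5).
Step 4: Two-sided exact p-value = sum of Bin(10,0.5) probabilities at or below the observed probability = 0.753906.
Step 5: alpha = 0.05. fail to reject H0.

n_eff = 10, pos = 4, neg = 6, p = 0.753906, fail to reject H0.


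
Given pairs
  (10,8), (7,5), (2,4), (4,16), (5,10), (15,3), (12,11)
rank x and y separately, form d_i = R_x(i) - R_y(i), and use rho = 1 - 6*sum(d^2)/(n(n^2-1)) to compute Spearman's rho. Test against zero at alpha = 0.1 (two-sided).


Step 1: Rank x and y separately (midranks; no ties here).
rank(x): 10->5, 7->4, 2->1, 4->2, 5->3, 15->7, 12->6
rank(y): 8->4, 5->3, 4->2, 16->7, 10->5, 3->1, 11->6
Step 2: d_i = R_x(i) - R_y(i); compute d_i^2.
  (5-4)^2=1, (4-3)^2=1, (1-2)^2=1, (2-7)^2=25, (3-5)^2=4, (7-1)^2=36, (6-6)^2=0
sum(d^2) = 68.
Step 3: rho = 1 - 6*68 / (7*(7^2 - 1)) = 1 - 408/336 = -0.214286.
Step 4: Under H0, t = rho * sqrt((n-2)/(1-rho^2)) = -0.4906 ~ t(5).
Step 5: Two-sided p-value from the t-distribution with 5 df = 0.644512.
Step 6: alpha = 0.1. fail to reject H0.

rho = -0.2143, p = 0.644512, fail to reject H0 at alpha = 0.1.


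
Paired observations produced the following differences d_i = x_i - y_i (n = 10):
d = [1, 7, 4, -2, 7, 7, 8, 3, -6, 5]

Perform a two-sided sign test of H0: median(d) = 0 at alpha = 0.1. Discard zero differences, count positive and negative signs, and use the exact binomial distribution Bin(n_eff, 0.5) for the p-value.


Step 1: Discard zero differences. Original n = 10; n_eff = number of nonzero differences = 10.
Nonzero differences (with sign): +1, +7, +4, -2, +7, +7, +8, +3, -6, +5
Step 2: Count signs: positive = 8, negative = 2.
Step 3: Under H0: P(positive) = 0.5, so the number of positives S ~ Bin(10, 0.5).
Step 4: Two-sided exact p-value = sum of Bin(10,0.5) probabilities at or below the observed probability = 0.109375.
Step 5: alpha = 0.1. fail to reject H0.

n_eff = 10, pos = 8, neg = 2, p = 0.109375, fail to reject H0.


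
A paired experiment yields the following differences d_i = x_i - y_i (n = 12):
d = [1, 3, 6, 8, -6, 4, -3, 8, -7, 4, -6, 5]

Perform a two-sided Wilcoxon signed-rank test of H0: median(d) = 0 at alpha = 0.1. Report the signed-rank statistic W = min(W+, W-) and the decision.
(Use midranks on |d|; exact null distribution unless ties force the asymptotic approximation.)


Step 1: Drop any zero differences (none here) and take |d_i|.
|d| = [1, 3, 6, 8, 6, 4, 3, 8, 7, 4, 6, 5]
Step 2: Midrank |d_i| (ties get averaged ranks).
ranks: |1|->1, |3|->2.5, |6|->8, |8|->11.5, |6|->8, |4|->4.5, |3|->2.5, |8|->11.5, |7|->10, |4|->4.5, |6|->8, |5|->6
Step 3: Attach original signs; sum ranks with positive sign and with negative sign.
W+ = 1 + 2.5 + 8 + 11.5 + 4.5 + 11.5 + 4.5 + 6 = 49.5
W- = 8 + 2.5 + 10 + 8 = 28.5
(Check: W+ + W- = 78 should equal n(n+1)/2 = 78.)
Step 4: Test statistic W = min(W+, W-) = 28.5.
Step 5: Ties in |d|, so use the tie-corrected normal approximation.
        E[W] = n(n+1)/4 = 12*13/4 = 39.
        Tie groups: |d|=3 (t=2), |d|=4 (t=2), |d|=6 (t=3), |d|=8 (t=2); sum(t^3 - t) = 42.
        Var[W] = n(n+1)(2n+1)/24 - sum(t^3-t)/48 = 3900/24 - 42/48 = 161.625.
        z = (W - E[W]) / sqrt(Var[W]) = (28.5 - 39) / 12.7132 = -0.8259.
        Two-sided p = 2*Phi(z) = 0.408853.
Step 6: alpha = 0.1. fail to reject H0.

W+ = 49.5, W- = 28.5, W = min = 28.5, p = 0.408853, fail to reject H0.


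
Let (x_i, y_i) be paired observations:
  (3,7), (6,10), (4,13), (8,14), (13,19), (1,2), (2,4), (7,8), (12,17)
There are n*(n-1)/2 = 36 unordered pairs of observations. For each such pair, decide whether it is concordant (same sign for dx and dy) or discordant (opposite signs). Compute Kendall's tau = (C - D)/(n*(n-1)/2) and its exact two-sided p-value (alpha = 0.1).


Step 1: Enumerate the 36 unordered pairs (i,j) with i<j and classify each by sign(x_j-x_i) * sign(y_j-y_i).
  (1,2):dx=+3,dy=+3->C; (1,3):dx=+1,dy=+6->C; (1,4):dx=+5,dy=+7->C; (1,5):dx=+10,dy=+12->C
  (1,6):dx=-2,dy=-5->C; (1,7):dx=-1,dy=-3->C; (1,8):dx=+4,dy=+1->C; (1,9):dx=+9,dy=+10->C
  (2,3):dx=-2,dy=+3->D; (2,4):dx=+2,dy=+4->C; (2,5):dx=+7,dy=+9->C; (2,6):dx=-5,dy=-8->C
  (2,7):dx=-4,dy=-6->C; (2,8):dx=+1,dy=-2->D; (2,9):dx=+6,dy=+7->C; (3,4):dx=+4,dy=+1->C
  (3,5):dx=+9,dy=+6->C; (3,6):dx=-3,dy=-11->C; (3,7):dx=-2,dy=-9->C; (3,8):dx=+3,dy=-5->D
  (3,9):dx=+8,dy=+4->C; (4,5):dx=+5,dy=+5->C; (4,6):dx=-7,dy=-12->C; (4,7):dx=-6,dy=-10->C
  (4,8):dx=-1,dy=-6->C; (4,9):dx=+4,dy=+3->C; (5,6):dx=-12,dy=-17->C; (5,7):dx=-11,dy=-15->C
  (5,8):dx=-6,dy=-11->C; (5,9):dx=-1,dy=-2->C; (6,7):dx=+1,dy=+2->C; (6,8):dx=+6,dy=+6->C
  (6,9):dx=+11,dy=+15->C; (7,8):dx=+5,dy=+4->C; (7,9):dx=+10,dy=+13->C; (8,9):dx=+5,dy=+9->C
Step 2: C = 33, D = 3, total pairs = 36.
Step 3: tau = (C - D)/(n(n-1)/2) = (33 - 3)/36 = 0.833333.
Step 4: Exact two-sided p-value (enumerate n! = 362880 permutations of y under H0): p = 0.000854.
Step 5: alpha = 0.1. reject H0.

tau_b = 0.8333 (C=33, D=3), p = 0.000854, reject H0.


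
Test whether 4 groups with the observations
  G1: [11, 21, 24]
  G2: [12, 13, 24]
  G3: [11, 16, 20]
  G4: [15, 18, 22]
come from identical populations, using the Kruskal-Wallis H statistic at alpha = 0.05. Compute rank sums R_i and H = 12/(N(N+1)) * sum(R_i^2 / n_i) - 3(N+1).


Step 1: Combine all N = 12 observations and assign midranks.
sorted (value, group, rank): (11,G1,1.5), (11,G3,1.5), (12,G2,3), (13,G2,4), (15,G4,5), (16,G3,6), (18,G4,7), (20,G3,8), (21,G1,9), (22,G4,10), (24,G1,11.5), (24,G2,11.5)
Step 2: Sum ranks within each group.
R_1 = 22 (n_1 = 3)
R_2 = 18.5 (n_2 = 3)
R_3 = 15.5 (n_3 = 3)
R_4 = 22 (n_4 = 3)
Step 3: H = 12/(N(N+1)) * sum(R_i^2/n_i) - 3(N+1)
     = 12/(12*13) * (22^2/3 + 18.5^2/3 + 15.5^2/3 + 22^2/3) - 3*13
     = 0.076923 * 516.833 - 39
     = 0.756410.
Step 4: Ties present; correction factor C = 1 - 12/(12^3 - 12) = 0.993007. Corrected H = 0.756410 / 0.993007 = 0.761737.
Step 5: Under H0, H ~ chi^2(3); p-value = 0.858595.
Step 6: alpha = 0.05. fail to reject H0.

H = 0.7617, df = 3, p = 0.858595, fail to reject H0.


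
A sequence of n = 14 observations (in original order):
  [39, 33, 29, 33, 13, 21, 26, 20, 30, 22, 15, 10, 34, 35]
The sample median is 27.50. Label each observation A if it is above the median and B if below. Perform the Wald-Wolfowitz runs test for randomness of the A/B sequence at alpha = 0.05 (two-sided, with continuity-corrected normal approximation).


Step 1: Compute median = 27.50; label A = above, B = below.
Labels in order: AAAABBBBABBBAA  (n_A = 7, n_B = 7)
Step 2: Count runs R = 5.
Step 3: Under H0 (random ordering), E[R] = 2*n_A*n_B/(n_A+n_B) + 1 = 2*7*7/14 + 1 = 8.0000.
        Var[R] = 2*n_A*n_B*(2*n_A*n_B - n_A - n_B) / ((n_A+n_B)^2 * (n_A+n_B-1)) = 8232/2548 = 3.2308.
        SD[R] = 1.7974.
Step 4: Continuity-corrected z = (R + 0.5 - E[R]) / SD[R] = (5 + 0.5 - 8.0000) / 1.7974 = -1.3909.
Step 5: Two-sided p-value via normal approximation = 2*(1 - Phi(|z|)) = 0.164264.
Step 6: alpha = 0.05. fail to reject H0.

R = 5, z = -1.3909, p = 0.164264, fail to reject H0.


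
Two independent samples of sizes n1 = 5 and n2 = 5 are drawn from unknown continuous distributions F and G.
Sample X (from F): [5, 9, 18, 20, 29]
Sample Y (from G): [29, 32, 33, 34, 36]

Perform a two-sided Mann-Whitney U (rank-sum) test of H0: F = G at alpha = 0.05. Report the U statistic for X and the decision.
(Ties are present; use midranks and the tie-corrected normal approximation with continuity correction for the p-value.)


Step 1: Combine and sort all 10 observations; assign midranks.
sorted (value, group): (5,X), (9,X), (18,X), (20,X), (29,X), (29,Y), (32,Y), (33,Y), (34,Y), (36,Y)
ranks: 5->1, 9->2, 18->3, 20->4, 29->5.5, 29->5.5, 32->7, 33->8, 34->9, 36->10
Step 2: Rank sum for X: R1 = 1 + 2 + 3 + 4 + 5.5 = 15.5.
Step 3: U_X = R1 - n1(n1+1)/2 = 15.5 - 5*6/2 = 15.5 - 15 = 0.5.
       U_Y = n1*n2 - U_X = 25 - 0.5 = 24.5.
Step 4: Ties are present, so use the tie-corrected normal approximation (with continuity correction) for the p-value.
Step 5: p-value = 0.015971; compare to alpha = 0.05. reject H0.

U_X = 0.5, p = 0.015971, reject H0 at alpha = 0.05.


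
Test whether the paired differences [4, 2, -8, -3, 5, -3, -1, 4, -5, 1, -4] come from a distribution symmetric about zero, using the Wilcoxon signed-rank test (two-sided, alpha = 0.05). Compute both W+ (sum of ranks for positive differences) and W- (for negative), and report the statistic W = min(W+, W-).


Step 1: Drop any zero differences (none here) and take |d_i|.
|d| = [4, 2, 8, 3, 5, 3, 1, 4, 5, 1, 4]
Step 2: Midrank |d_i| (ties get averaged ranks).
ranks: |4|->7, |2|->3, |8|->11, |3|->4.5, |5|->9.5, |3|->4.5, |1|->1.5, |4|->7, |5|->9.5, |1|->1.5, |4|->7
Step 3: Attach original signs; sum ranks with positive sign and with negative sign.
W+ = 7 + 3 + 9.5 + 7 + 1.5 = 28
W- = 11 + 4.5 + 4.5 + 1.5 + 9.5 + 7 = 38
(Check: W+ + W- = 66 should equal n(n+1)/2 = 66.)
Step 4: Test statistic W = min(W+, W-) = 28.
Step 5: Ties in |d|, so use the tie-corrected normal approximation.
        E[W] = n(n+1)/4 = 11*12/4 = 33.
        Tie groups: |d|=1 (t=2), |d|=3 (t=2), |d|=4 (t=3), |d|=5 (t=2); sum(t^3 - t) = 42.
        Var[W] = n(n+1)(2n+1)/24 - sum(t^3-t)/48 = 3036/24 - 42/48 = 125.625.
        z = (W - E[W]) / sqrt(Var[W]) = (28 - 33) / 11.2083 = -0.4461.
        Two-sided p = 2*Phi(z) = 0.655525.
Step 6: alpha = 0.05. fail to reject H0.

W+ = 28, W- = 38, W = min = 28, p = 0.655525, fail to reject H0.


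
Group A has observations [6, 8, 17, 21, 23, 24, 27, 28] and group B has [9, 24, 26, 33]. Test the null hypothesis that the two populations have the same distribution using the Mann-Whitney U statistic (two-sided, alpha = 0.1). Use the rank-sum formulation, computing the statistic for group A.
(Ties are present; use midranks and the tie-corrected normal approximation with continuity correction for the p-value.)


Step 1: Combine and sort all 12 observations; assign midranks.
sorted (value, group): (6,X), (8,X), (9,Y), (17,X), (21,X), (23,X), (24,X), (24,Y), (26,Y), (27,X), (28,X), (33,Y)
ranks: 6->1, 8->2, 9->3, 17->4, 21->5, 23->6, 24->7.5, 24->7.5, 26->9, 27->10, 28->11, 33->12
Step 2: Rank sum for X: R1 = 1 + 2 + 4 + 5 + 6 + 7.5 + 10 + 11 = 46.5.
Step 3: U_X = R1 - n1(n1+1)/2 = 46.5 - 8*9/2 = 46.5 - 36 = 10.5.
       U_Y = n1*n2 - U_X = 32 - 10.5 = 21.5.
Step 4: Ties are present, so use the tie-corrected normal approximation (with continuity correction) for the p-value.
Step 5: p-value = 0.394938; compare to alpha = 0.1. fail to reject H0.

U_X = 10.5, p = 0.394938, fail to reject H0 at alpha = 0.1.


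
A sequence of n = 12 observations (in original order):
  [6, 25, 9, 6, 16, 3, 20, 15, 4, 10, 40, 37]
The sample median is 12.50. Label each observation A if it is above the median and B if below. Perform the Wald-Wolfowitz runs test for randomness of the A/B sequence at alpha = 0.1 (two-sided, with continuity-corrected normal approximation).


Step 1: Compute median = 12.50; label A = above, B = below.
Labels in order: BABBABAABBAA  (n_A = 6, n_B = 6)
Step 2: Count runs R = 8.
Step 3: Under H0 (random ordering), E[R] = 2*n_A*n_B/(n_A+n_B) + 1 = 2*6*6/12 + 1 = 7.0000.
        Var[R] = 2*n_A*n_B*(2*n_A*n_B - n_A - n_B) / ((n_A+n_B)^2 * (n_A+n_B-1)) = 4320/1584 = 2.7273.
        SD[R] = 1.6514.
Step 4: Continuity-corrected z = (R - 0.5 - E[R]) / SD[R] = (8 - 0.5 - 7.0000) / 1.6514 = 0.3028.
Step 5: Two-sided p-value via normal approximation = 2*(1 - Phi(|z|)) = 0.762069.
Step 6: alpha = 0.1. fail to reject H0.

R = 8, z = 0.3028, p = 0.762069, fail to reject H0.


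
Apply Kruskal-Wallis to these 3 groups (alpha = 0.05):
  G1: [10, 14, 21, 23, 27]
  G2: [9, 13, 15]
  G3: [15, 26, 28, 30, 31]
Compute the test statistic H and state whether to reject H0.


Step 1: Combine all N = 13 observations and assign midranks.
sorted (value, group, rank): (9,G2,1), (10,G1,2), (13,G2,3), (14,G1,4), (15,G2,5.5), (15,G3,5.5), (21,G1,7), (23,G1,8), (26,G3,9), (27,G1,10), (28,G3,11), (30,G3,12), (31,G3,13)
Step 2: Sum ranks within each group.
R_1 = 31 (n_1 = 5)
R_2 = 9.5 (n_2 = 3)
R_3 = 50.5 (n_3 = 5)
Step 3: H = 12/(N(N+1)) * sum(R_i^2/n_i) - 3(N+1)
     = 12/(13*14) * (31^2/5 + 9.5^2/3 + 50.5^2/5) - 3*14
     = 0.065934 * 732.333 - 42
     = 6.285714.
Step 4: Ties present; correction factor C = 1 - 6/(13^3 - 13) = 0.997253. Corrected H = 6.285714 / 0.997253 = 6.303030.
Step 5: Under H0, H ~ chi^2(2); p-value = 0.042787.
Step 6: alpha = 0.05. reject H0.

H = 6.3030, df = 2, p = 0.042787, reject H0.


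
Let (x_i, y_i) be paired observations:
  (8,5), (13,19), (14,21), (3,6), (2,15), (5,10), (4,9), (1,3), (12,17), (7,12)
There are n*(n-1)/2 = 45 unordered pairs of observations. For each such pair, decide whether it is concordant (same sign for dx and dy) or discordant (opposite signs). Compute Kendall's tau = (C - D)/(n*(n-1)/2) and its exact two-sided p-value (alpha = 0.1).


Step 1: Enumerate the 45 unordered pairs (i,j) with i<j and classify each by sign(x_j-x_i) * sign(y_j-y_i).
  (1,2):dx=+5,dy=+14->C; (1,3):dx=+6,dy=+16->C; (1,4):dx=-5,dy=+1->D; (1,5):dx=-6,dy=+10->D
  (1,6):dx=-3,dy=+5->D; (1,7):dx=-4,dy=+4->D; (1,8):dx=-7,dy=-2->C; (1,9):dx=+4,dy=+12->C
  (1,10):dx=-1,dy=+7->D; (2,3):dx=+1,dy=+2->C; (2,4):dx=-10,dy=-13->C; (2,5):dx=-11,dy=-4->C
  (2,6):dx=-8,dy=-9->C; (2,7):dx=-9,dy=-10->C; (2,8):dx=-12,dy=-16->C; (2,9):dx=-1,dy=-2->C
  (2,10):dx=-6,dy=-7->C; (3,4):dx=-11,dy=-15->C; (3,5):dx=-12,dy=-6->C; (3,6):dx=-9,dy=-11->C
  (3,7):dx=-10,dy=-12->C; (3,8):dx=-13,dy=-18->C; (3,9):dx=-2,dy=-4->C; (3,10):dx=-7,dy=-9->C
  (4,5):dx=-1,dy=+9->D; (4,6):dx=+2,dy=+4->C; (4,7):dx=+1,dy=+3->C; (4,8):dx=-2,dy=-3->C
  (4,9):dx=+9,dy=+11->C; (4,10):dx=+4,dy=+6->C; (5,6):dx=+3,dy=-5->D; (5,7):dx=+2,dy=-6->D
  (5,8):dx=-1,dy=-12->C; (5,9):dx=+10,dy=+2->C; (5,10):dx=+5,dy=-3->D; (6,7):dx=-1,dy=-1->C
  (6,8):dx=-4,dy=-7->C; (6,9):dx=+7,dy=+7->C; (6,10):dx=+2,dy=+2->C; (7,8):dx=-3,dy=-6->C
  (7,9):dx=+8,dy=+8->C; (7,10):dx=+3,dy=+3->C; (8,9):dx=+11,dy=+14->C; (8,10):dx=+6,dy=+9->C
  (9,10):dx=-5,dy=-5->C
Step 2: C = 36, D = 9, total pairs = 45.
Step 3: tau = (C - D)/(n(n-1)/2) = (36 - 9)/45 = 0.600000.
Step 4: Exact two-sided p-value (enumerate n! = 3628800 permutations of y under H0): p = 0.016666.
Step 5: alpha = 0.1. reject H0.

tau_b = 0.6000 (C=36, D=9), p = 0.016666, reject H0.


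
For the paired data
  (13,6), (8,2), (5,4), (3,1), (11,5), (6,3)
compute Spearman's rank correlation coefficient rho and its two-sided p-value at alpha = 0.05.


Step 1: Rank x and y separately (midranks; no ties here).
rank(x): 13->6, 8->4, 5->2, 3->1, 11->5, 6->3
rank(y): 6->6, 2->2, 4->4, 1->1, 5->5, 3->3
Step 2: d_i = R_x(i) - R_y(i); compute d_i^2.
  (6-6)^2=0, (4-2)^2=4, (2-4)^2=4, (1-1)^2=0, (5-5)^2=0, (3-3)^2=0
sum(d^2) = 8.
Step 3: rho = 1 - 6*8 / (6*(6^2 - 1)) = 1 - 48/210 = 0.771429.
Step 4: Under H0, t = rho * sqrt((n-2)/(1-rho^2)) = 2.4247 ~ t(4).
Step 5: Two-sided p-value from the t-distribution with 4 df = 0.072397.
Step 6: alpha = 0.05. fail to reject H0.

rho = 0.7714, p = 0.072397, fail to reject H0 at alpha = 0.05.


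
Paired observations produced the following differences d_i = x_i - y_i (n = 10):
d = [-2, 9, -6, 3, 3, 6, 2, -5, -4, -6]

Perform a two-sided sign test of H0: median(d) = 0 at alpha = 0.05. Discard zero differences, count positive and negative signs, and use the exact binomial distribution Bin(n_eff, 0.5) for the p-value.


Step 1: Discard zero differences. Original n = 10; n_eff = number of nonzero differences = 10.
Nonzero differences (with sign): -2, +9, -6, +3, +3, +6, +2, -5, -4, -6
Step 2: Count signs: positive = 5, negative = 5.
Step 3: Under H0: P(positive) = 0.5, so the number of positives S ~ Bin(10, 0.5).
Step 4: Two-sided exact p-value = sum of Bin(10,0.5) probabilities at or below the observed probability = 1.000000.
Step 5: alpha = 0.05. fail to reject H0.

n_eff = 10, pos = 5, neg = 5, p = 1.000000, fail to reject H0.


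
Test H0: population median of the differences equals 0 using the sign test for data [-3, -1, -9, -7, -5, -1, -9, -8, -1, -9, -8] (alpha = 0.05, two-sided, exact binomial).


Step 1: Discard zero differences. Original n = 11; n_eff = number of nonzero differences = 11.
Nonzero differences (with sign): -3, -1, -9, -7, -5, -1, -9, -8, -1, -9, -8
Step 2: Count signs: positive = 0, negative = 11.
Step 3: Under H0: P(positive) = 0.5, so the number of positives S ~ Bin(11, 0.5).
Step 4: Two-sided exact p-value = sum of Bin(11,0.5) probabilities at or below the observed probability = 0.000977.
Step 5: alpha = 0.05. reject H0.

n_eff = 11, pos = 0, neg = 11, p = 0.000977, reject H0.


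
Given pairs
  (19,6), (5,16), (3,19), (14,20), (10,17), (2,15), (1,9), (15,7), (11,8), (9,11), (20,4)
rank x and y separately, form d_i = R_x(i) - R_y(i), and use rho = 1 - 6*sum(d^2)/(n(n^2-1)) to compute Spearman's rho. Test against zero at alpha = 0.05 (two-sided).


Step 1: Rank x and y separately (midranks; no ties here).
rank(x): 19->10, 5->4, 3->3, 14->8, 10->6, 2->2, 1->1, 15->9, 11->7, 9->5, 20->11
rank(y): 6->2, 16->8, 19->10, 20->11, 17->9, 15->7, 9->5, 7->3, 8->4, 11->6, 4->1
Step 2: d_i = R_x(i) - R_y(i); compute d_i^2.
  (10-2)^2=64, (4-8)^2=16, (3-10)^2=49, (8-11)^2=9, (6-9)^2=9, (2-7)^2=25, (1-5)^2=16, (9-3)^2=36, (7-4)^2=9, (5-6)^2=1, (11-1)^2=100
sum(d^2) = 334.
Step 3: rho = 1 - 6*334 / (11*(11^2 - 1)) = 1 - 2004/1320 = -0.518182.
Step 4: Under H0, t = rho * sqrt((n-2)/(1-rho^2)) = -1.8176 ~ t(9).
Step 5: Two-sided p-value from the t-distribution with 9 df = 0.102492.
Step 6: alpha = 0.05. fail to reject H0.

rho = -0.5182, p = 0.102492, fail to reject H0 at alpha = 0.05.


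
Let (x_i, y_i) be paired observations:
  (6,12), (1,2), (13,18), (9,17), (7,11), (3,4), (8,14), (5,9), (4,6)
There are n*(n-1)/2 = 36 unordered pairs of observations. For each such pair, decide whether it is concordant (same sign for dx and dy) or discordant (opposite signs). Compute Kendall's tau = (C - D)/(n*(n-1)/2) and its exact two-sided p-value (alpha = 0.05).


Step 1: Enumerate the 36 unordered pairs (i,j) with i<j and classify each by sign(x_j-x_i) * sign(y_j-y_i).
  (1,2):dx=-5,dy=-10->C; (1,3):dx=+7,dy=+6->C; (1,4):dx=+3,dy=+5->C; (1,5):dx=+1,dy=-1->D
  (1,6):dx=-3,dy=-8->C; (1,7):dx=+2,dy=+2->C; (1,8):dx=-1,dy=-3->C; (1,9):dx=-2,dy=-6->C
  (2,3):dx=+12,dy=+16->C; (2,4):dx=+8,dy=+15->C; (2,5):dx=+6,dy=+9->C; (2,6):dx=+2,dy=+2->C
  (2,7):dx=+7,dy=+12->C; (2,8):dx=+4,dy=+7->C; (2,9):dx=+3,dy=+4->C; (3,4):dx=-4,dy=-1->C
  (3,5):dx=-6,dy=-7->C; (3,6):dx=-10,dy=-14->C; (3,7):dx=-5,dy=-4->C; (3,8):dx=-8,dy=-9->C
  (3,9):dx=-9,dy=-12->C; (4,5):dx=-2,dy=-6->C; (4,6):dx=-6,dy=-13->C; (4,7):dx=-1,dy=-3->C
  (4,8):dx=-4,dy=-8->C; (4,9):dx=-5,dy=-11->C; (5,6):dx=-4,dy=-7->C; (5,7):dx=+1,dy=+3->C
  (5,8):dx=-2,dy=-2->C; (5,9):dx=-3,dy=-5->C; (6,7):dx=+5,dy=+10->C; (6,8):dx=+2,dy=+5->C
  (6,9):dx=+1,dy=+2->C; (7,8):dx=-3,dy=-5->C; (7,9):dx=-4,dy=-8->C; (8,9):dx=-1,dy=-3->C
Step 2: C = 35, D = 1, total pairs = 36.
Step 3: tau = (C - D)/(n(n-1)/2) = (35 - 1)/36 = 0.944444.
Step 4: Exact two-sided p-value (enumerate n! = 362880 permutations of y under H0): p = 0.000050.
Step 5: alpha = 0.05. reject H0.

tau_b = 0.9444 (C=35, D=1), p = 0.000050, reject H0.


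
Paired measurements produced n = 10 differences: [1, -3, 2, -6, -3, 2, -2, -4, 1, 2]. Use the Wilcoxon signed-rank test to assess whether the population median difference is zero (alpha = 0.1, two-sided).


Step 1: Drop any zero differences (none here) and take |d_i|.
|d| = [1, 3, 2, 6, 3, 2, 2, 4, 1, 2]
Step 2: Midrank |d_i| (ties get averaged ranks).
ranks: |1|->1.5, |3|->7.5, |2|->4.5, |6|->10, |3|->7.5, |2|->4.5, |2|->4.5, |4|->9, |1|->1.5, |2|->4.5
Step 3: Attach original signs; sum ranks with positive sign and with negative sign.
W+ = 1.5 + 4.5 + 4.5 + 1.5 + 4.5 = 16.5
W- = 7.5 + 10 + 7.5 + 4.5 + 9 = 38.5
(Check: W+ + W- = 55 should equal n(n+1)/2 = 55.)
Step 4: Test statistic W = min(W+, W-) = 16.5.
Step 5: Ties in |d|, so use the tie-corrected normal approximation.
        E[W] = n(n+1)/4 = 10*11/4 = 27.5.
        Tie groups: |d|=1 (t=2), |d|=2 (t=4), |d|=3 (t=2); sum(t^3 - t) = 72.
        Var[W] = n(n+1)(2n+1)/24 - sum(t^3-t)/48 = 2310/24 - 72/48 = 94.75.
        z = (W - E[W]) / sqrt(Var[W]) = (16.5 - 27.5) / 9.7340 = -1.1301.
        Two-sided p = 2*Phi(z) = 0.258449.
Step 6: alpha = 0.1. fail to reject H0.

W+ = 16.5, W- = 38.5, W = min = 16.5, p = 0.258449, fail to reject H0.


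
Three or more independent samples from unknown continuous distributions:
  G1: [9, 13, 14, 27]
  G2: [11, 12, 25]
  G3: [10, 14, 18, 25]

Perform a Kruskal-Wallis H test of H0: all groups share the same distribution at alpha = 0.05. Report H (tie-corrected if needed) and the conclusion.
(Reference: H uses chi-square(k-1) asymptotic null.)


Step 1: Combine all N = 11 observations and assign midranks.
sorted (value, group, rank): (9,G1,1), (10,G3,2), (11,G2,3), (12,G2,4), (13,G1,5), (14,G1,6.5), (14,G3,6.5), (18,G3,8), (25,G2,9.5), (25,G3,9.5), (27,G1,11)
Step 2: Sum ranks within each group.
R_1 = 23.5 (n_1 = 4)
R_2 = 16.5 (n_2 = 3)
R_3 = 26 (n_3 = 4)
Step 3: H = 12/(N(N+1)) * sum(R_i^2/n_i) - 3(N+1)
     = 12/(11*12) * (23.5^2/4 + 16.5^2/3 + 26^2/4) - 3*12
     = 0.090909 * 397.812 - 36
     = 0.164773.
Step 4: Ties present; correction factor C = 1 - 12/(11^3 - 11) = 0.990909. Corrected H = 0.164773 / 0.990909 = 0.166284.
Step 5: Under H0, H ~ chi^2(2); p-value = 0.920220.
Step 6: alpha = 0.05. fail to reject H0.

H = 0.1663, df = 2, p = 0.920220, fail to reject H0.


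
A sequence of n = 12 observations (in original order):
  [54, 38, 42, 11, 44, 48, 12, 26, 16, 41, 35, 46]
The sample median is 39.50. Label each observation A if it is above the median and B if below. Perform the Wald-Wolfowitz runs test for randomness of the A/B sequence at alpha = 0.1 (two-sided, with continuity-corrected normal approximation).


Step 1: Compute median = 39.50; label A = above, B = below.
Labels in order: ABABAABBBABA  (n_A = 6, n_B = 6)
Step 2: Count runs R = 9.
Step 3: Under H0 (random ordering), E[R] = 2*n_A*n_B/(n_A+n_B) + 1 = 2*6*6/12 + 1 = 7.0000.
        Var[R] = 2*n_A*n_B*(2*n_A*n_B - n_A - n_B) / ((n_A+n_B)^2 * (n_A+n_B-1)) = 4320/1584 = 2.7273.
        SD[R] = 1.6514.
Step 4: Continuity-corrected z = (R - 0.5 - E[R]) / SD[R] = (9 - 0.5 - 7.0000) / 1.6514 = 0.9083.
Step 5: Two-sided p-value via normal approximation = 2*(1 - Phi(|z|)) = 0.363722.
Step 6: alpha = 0.1. fail to reject H0.

R = 9, z = 0.9083, p = 0.363722, fail to reject H0.


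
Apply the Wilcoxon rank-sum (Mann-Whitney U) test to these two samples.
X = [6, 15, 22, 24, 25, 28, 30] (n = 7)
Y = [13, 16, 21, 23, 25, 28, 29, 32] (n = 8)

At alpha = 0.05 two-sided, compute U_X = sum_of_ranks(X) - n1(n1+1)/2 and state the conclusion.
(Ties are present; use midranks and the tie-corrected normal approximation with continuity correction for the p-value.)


Step 1: Combine and sort all 15 observations; assign midranks.
sorted (value, group): (6,X), (13,Y), (15,X), (16,Y), (21,Y), (22,X), (23,Y), (24,X), (25,X), (25,Y), (28,X), (28,Y), (29,Y), (30,X), (32,Y)
ranks: 6->1, 13->2, 15->3, 16->4, 21->5, 22->6, 23->7, 24->8, 25->9.5, 25->9.5, 28->11.5, 28->11.5, 29->13, 30->14, 32->15
Step 2: Rank sum for X: R1 = 1 + 3 + 6 + 8 + 9.5 + 11.5 + 14 = 53.
Step 3: U_X = R1 - n1(n1+1)/2 = 53 - 7*8/2 = 53 - 28 = 25.
       U_Y = n1*n2 - U_X = 56 - 25 = 31.
Step 4: Ties are present, so use the tie-corrected normal approximation (with continuity correction) for the p-value.
Step 5: p-value = 0.771941; compare to alpha = 0.05. fail to reject H0.

U_X = 25, p = 0.771941, fail to reject H0 at alpha = 0.05.


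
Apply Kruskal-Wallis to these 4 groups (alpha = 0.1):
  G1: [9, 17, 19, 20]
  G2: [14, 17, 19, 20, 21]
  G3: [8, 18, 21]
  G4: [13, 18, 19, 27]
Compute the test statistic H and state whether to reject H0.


Step 1: Combine all N = 16 observations and assign midranks.
sorted (value, group, rank): (8,G3,1), (9,G1,2), (13,G4,3), (14,G2,4), (17,G1,5.5), (17,G2,5.5), (18,G3,7.5), (18,G4,7.5), (19,G1,10), (19,G2,10), (19,G4,10), (20,G1,12.5), (20,G2,12.5), (21,G2,14.5), (21,G3,14.5), (27,G4,16)
Step 2: Sum ranks within each group.
R_1 = 30 (n_1 = 4)
R_2 = 46.5 (n_2 = 5)
R_3 = 23 (n_3 = 3)
R_4 = 36.5 (n_4 = 4)
Step 3: H = 12/(N(N+1)) * sum(R_i^2/n_i) - 3(N+1)
     = 12/(16*17) * (30^2/4 + 46.5^2/5 + 23^2/3 + 36.5^2/4) - 3*17
     = 0.044118 * 1166.85 - 51
     = 0.478493.
Step 4: Ties present; correction factor C = 1 - 48/(16^3 - 16) = 0.988235. Corrected H = 0.478493 / 0.988235 = 0.484189.
Step 5: Under H0, H ~ chi^2(3); p-value = 0.922351.
Step 6: alpha = 0.1. fail to reject H0.

H = 0.4842, df = 3, p = 0.922351, fail to reject H0.


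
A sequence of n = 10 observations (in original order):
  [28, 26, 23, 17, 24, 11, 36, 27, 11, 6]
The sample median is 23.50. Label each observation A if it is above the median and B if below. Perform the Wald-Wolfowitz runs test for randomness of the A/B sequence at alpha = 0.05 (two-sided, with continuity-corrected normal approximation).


Step 1: Compute median = 23.50; label A = above, B = below.
Labels in order: AABBABAABB  (n_A = 5, n_B = 5)
Step 2: Count runs R = 6.
Step 3: Under H0 (random ordering), E[R] = 2*n_A*n_B/(n_A+n_B) + 1 = 2*5*5/10 + 1 = 6.0000.
        Var[R] = 2*n_A*n_B*(2*n_A*n_B - n_A - n_B) / ((n_A+n_B)^2 * (n_A+n_B-1)) = 2000/900 = 2.2222.
        SD[R] = 1.4907.
Step 4: R = E[R], so z = 0 with no continuity correction.
Step 5: Two-sided p-value via normal approximation = 2*(1 - Phi(|z|)) = 1.000000.
Step 6: alpha = 0.05. fail to reject H0.

R = 6, z = 0.0000, p = 1.000000, fail to reject H0.


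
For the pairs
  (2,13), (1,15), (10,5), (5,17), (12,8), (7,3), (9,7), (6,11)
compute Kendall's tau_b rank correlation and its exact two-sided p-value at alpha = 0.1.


Step 1: Enumerate the 28 unordered pairs (i,j) with i<j and classify each by sign(x_j-x_i) * sign(y_j-y_i).
  (1,2):dx=-1,dy=+2->D; (1,3):dx=+8,dy=-8->D; (1,4):dx=+3,dy=+4->C; (1,5):dx=+10,dy=-5->D
  (1,6):dx=+5,dy=-10->D; (1,7):dx=+7,dy=-6->D; (1,8):dx=+4,dy=-2->D; (2,3):dx=+9,dy=-10->D
  (2,4):dx=+4,dy=+2->C; (2,5):dx=+11,dy=-7->D; (2,6):dx=+6,dy=-12->D; (2,7):dx=+8,dy=-8->D
  (2,8):dx=+5,dy=-4->D; (3,4):dx=-5,dy=+12->D; (3,5):dx=+2,dy=+3->C; (3,6):dx=-3,dy=-2->C
  (3,7):dx=-1,dy=+2->D; (3,8):dx=-4,dy=+6->D; (4,5):dx=+7,dy=-9->D; (4,6):dx=+2,dy=-14->D
  (4,7):dx=+4,dy=-10->D; (4,8):dx=+1,dy=-6->D; (5,6):dx=-5,dy=-5->C; (5,7):dx=-3,dy=-1->C
  (5,8):dx=-6,dy=+3->D; (6,7):dx=+2,dy=+4->C; (6,8):dx=-1,dy=+8->D; (7,8):dx=-3,dy=+4->D
Step 2: C = 7, D = 21, total pairs = 28.
Step 3: tau = (C - D)/(n(n-1)/2) = (7 - 21)/28 = -0.500000.
Step 4: Exact two-sided p-value (enumerate n! = 40320 permutations of y under H0): p = 0.108681.
Step 5: alpha = 0.1. fail to reject H0.

tau_b = -0.5000 (C=7, D=21), p = 0.108681, fail to reject H0.


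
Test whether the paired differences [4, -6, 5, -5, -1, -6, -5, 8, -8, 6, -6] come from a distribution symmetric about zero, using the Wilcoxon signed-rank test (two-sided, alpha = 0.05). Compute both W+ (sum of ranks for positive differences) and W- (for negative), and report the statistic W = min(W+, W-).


Step 1: Drop any zero differences (none here) and take |d_i|.
|d| = [4, 6, 5, 5, 1, 6, 5, 8, 8, 6, 6]
Step 2: Midrank |d_i| (ties get averaged ranks).
ranks: |4|->2, |6|->7.5, |5|->4, |5|->4, |1|->1, |6|->7.5, |5|->4, |8|->10.5, |8|->10.5, |6|->7.5, |6|->7.5
Step 3: Attach original signs; sum ranks with positive sign and with negative sign.
W+ = 2 + 4 + 10.5 + 7.5 = 24
W- = 7.5 + 4 + 1 + 7.5 + 4 + 10.5 + 7.5 = 42
(Check: W+ + W- = 66 should equal n(n+1)/2 = 66.)
Step 4: Test statistic W = min(W+, W-) = 24.
Step 5: Ties in |d|, so use the tie-corrected normal approximation.
        E[W] = n(n+1)/4 = 11*12/4 = 33.
        Tie groups: |d|=5 (t=3), |d|=6 (t=4), |d|=8 (t=2); sum(t^3 - t) = 90.
        Var[W] = n(n+1)(2n+1)/24 - sum(t^3-t)/48 = 3036/24 - 90/48 = 124.625.
        z = (W - E[W]) / sqrt(Var[W]) = (24 - 33) / 11.1636 = -0.8062.
        Two-sided p = 2*Phi(z) = 0.420131.
Step 6: alpha = 0.05. fail to reject H0.

W+ = 24, W- = 42, W = min = 24, p = 0.420131, fail to reject H0.
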